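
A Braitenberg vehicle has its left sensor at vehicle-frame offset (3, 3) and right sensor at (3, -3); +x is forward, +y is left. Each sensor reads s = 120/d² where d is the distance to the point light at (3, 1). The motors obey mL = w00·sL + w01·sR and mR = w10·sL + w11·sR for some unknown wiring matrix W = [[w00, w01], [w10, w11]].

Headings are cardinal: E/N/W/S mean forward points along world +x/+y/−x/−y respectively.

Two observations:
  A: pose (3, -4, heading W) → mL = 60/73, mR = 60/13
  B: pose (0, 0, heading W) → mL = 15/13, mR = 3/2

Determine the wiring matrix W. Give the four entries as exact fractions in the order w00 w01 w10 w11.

obs A: pose=(3,-4,W) → sL=120/73, sR=120/13, mL=60/73, mR=60/13
obs B: pose=(0,0,W) → sL=30/13, sR=3, mL=15/13, mR=3/2
sensor matrix S = [[120/73, 120/13], [30/13, 3]]; det S = -201960/12337
solve [mL_A; mL_B] = S·[w00; w01] and [mR_A; mR_B] = S·[w10; w11]:
  w00 = 1/2, w01 = 0, w10 = 0, w11 = 1/2

1/2 0 0 1/2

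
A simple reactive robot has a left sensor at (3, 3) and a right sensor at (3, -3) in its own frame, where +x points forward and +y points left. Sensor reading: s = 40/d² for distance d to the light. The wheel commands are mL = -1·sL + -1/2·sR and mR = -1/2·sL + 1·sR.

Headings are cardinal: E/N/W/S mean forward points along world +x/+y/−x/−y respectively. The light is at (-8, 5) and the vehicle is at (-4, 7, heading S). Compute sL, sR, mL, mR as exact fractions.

left sensor world pos  = (-1, 4); dL² = 50
right sensor world pos = (-7, 4); dR² = 2
sL = 40/50 = 4/5
sR = 40/2 = 20
mL = -1·sL + -1/2·sR = -54/5
mR = -1/2·sL + 1·sR = 98/5

4/5 20 -54/5 98/5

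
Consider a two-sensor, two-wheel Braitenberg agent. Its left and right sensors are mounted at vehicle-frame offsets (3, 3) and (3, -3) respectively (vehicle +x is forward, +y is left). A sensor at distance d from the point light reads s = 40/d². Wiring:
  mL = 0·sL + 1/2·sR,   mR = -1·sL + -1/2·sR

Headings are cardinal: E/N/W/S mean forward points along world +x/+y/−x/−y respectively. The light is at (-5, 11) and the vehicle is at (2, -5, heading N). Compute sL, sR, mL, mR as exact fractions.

8/37 40/269 20/269 -2892/9953

left sensor world pos  = (-1, -2); dL² = 185
right sensor world pos = (5, -2); dR² = 269
sL = 40/185 = 8/37
sR = 40/269 = 40/269
mL = 0·sL + 1/2·sR = 20/269
mR = -1·sL + -1/2·sR = -2892/9953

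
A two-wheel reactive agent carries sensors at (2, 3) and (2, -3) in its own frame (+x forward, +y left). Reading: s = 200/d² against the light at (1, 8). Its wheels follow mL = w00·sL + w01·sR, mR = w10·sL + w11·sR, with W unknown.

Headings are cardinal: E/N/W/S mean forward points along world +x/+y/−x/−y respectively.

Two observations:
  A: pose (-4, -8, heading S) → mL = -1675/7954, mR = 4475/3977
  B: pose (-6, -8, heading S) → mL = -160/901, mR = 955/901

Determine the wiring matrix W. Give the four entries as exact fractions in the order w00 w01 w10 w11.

obs A: pose=(-4,-8,S) → sL=25/41, sR=50/97, mL=-1675/7954, mR=4475/3977
obs B: pose=(-6,-8,S) → sL=10/17, sR=25/53, mL=-160/901, mR=955/901
sensor matrix S = [[25/41, 50/97], [10/17, 25/53]]; det S = -55875/3583277
solve [mL_A; mL_B] = S·[w00; w01] and [mR_A; mR_B] = S·[w10; w11]:
  w00 = 1/2, w01 = -1, w10 = 1, w11 = 1

1/2 -1 1 1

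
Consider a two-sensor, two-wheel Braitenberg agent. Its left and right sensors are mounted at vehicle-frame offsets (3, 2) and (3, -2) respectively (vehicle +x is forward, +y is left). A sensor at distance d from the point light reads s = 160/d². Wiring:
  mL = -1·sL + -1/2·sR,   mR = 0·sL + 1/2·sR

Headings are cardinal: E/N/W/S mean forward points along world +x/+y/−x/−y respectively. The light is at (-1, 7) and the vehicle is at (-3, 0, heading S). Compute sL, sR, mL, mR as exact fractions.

left sensor world pos  = (-1, -3); dL² = 100
right sensor world pos = (-5, -3); dR² = 116
sL = 160/100 = 8/5
sR = 160/116 = 40/29
mL = -1·sL + -1/2·sR = -332/145
mR = 0·sL + 1/2·sR = 20/29

8/5 40/29 -332/145 20/29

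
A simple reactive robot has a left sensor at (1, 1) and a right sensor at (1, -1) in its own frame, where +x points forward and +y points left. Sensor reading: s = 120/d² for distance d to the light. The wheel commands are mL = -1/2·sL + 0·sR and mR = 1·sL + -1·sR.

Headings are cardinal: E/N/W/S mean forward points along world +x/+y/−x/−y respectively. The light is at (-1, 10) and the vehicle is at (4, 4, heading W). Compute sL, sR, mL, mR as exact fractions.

left sensor world pos  = (3, 3); dL² = 65
right sensor world pos = (3, 5); dR² = 41
sL = 120/65 = 24/13
sR = 120/41 = 120/41
mL = -1/2·sL + 0·sR = -12/13
mR = 1·sL + -1·sR = -576/533

24/13 120/41 -12/13 -576/533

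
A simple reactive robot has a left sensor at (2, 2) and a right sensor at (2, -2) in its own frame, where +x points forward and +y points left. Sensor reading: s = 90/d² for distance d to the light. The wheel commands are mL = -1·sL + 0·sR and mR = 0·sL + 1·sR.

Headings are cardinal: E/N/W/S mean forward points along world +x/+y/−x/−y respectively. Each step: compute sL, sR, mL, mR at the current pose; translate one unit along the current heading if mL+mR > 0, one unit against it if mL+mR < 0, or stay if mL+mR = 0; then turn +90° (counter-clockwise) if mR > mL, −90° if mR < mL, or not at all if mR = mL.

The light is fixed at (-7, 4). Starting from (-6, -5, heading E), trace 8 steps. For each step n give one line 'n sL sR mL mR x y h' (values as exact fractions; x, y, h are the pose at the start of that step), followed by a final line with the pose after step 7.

0 45/29 9/13 -45/29 9/13 -6 -5 E
1 90/53 90/53 -90/53 90/53 -7 -5 N
2 18/25 90/53 -18/25 90/53 -7 -5 W
3 45/61 9/13 -45/61 9/13 -8 -5 S
4 90/37 90/101 -90/37 90/101 -8 -4 E
5 45/26 5/2 -45/26 5/2 -9 -4 N
6 90/97 90/41 -90/97 90/41 -9 -3 W
7 45/41 45/53 -45/41 45/53 -10 -3 S
final -10 -2 E

n=0: pose=(-6,-5,E); sL=45/29, sR=9/13; mL=-45/29, mR=9/13; mL+mR=-324/377 → advance -1; mR−mL=846/377 → turn +1·90°
n=1: pose=(-7,-5,N); sL=90/53, sR=90/53; mL=-90/53, mR=90/53; mL+mR=0 → advance +0; mR−mL=180/53 → turn +1·90°
n=2: pose=(-7,-5,W); sL=18/25, sR=90/53; mL=-18/25, mR=90/53; mL+mR=1296/1325 → advance +1; mR−mL=3204/1325 → turn +1·90°
n=3: pose=(-8,-5,S); sL=45/61, sR=9/13; mL=-45/61, mR=9/13; mL+mR=-36/793 → advance -1; mR−mL=1134/793 → turn +1·90°
n=4: pose=(-8,-4,E); sL=90/37, sR=90/101; mL=-90/37, mR=90/101; mL+mR=-5760/3737 → advance -1; mR−mL=12420/3737 → turn +1·90°
n=5: pose=(-9,-4,N); sL=45/26, sR=5/2; mL=-45/26, mR=5/2; mL+mR=10/13 → advance +1; mR−mL=55/13 → turn +1·90°
n=6: pose=(-9,-3,W); sL=90/97, sR=90/41; mL=-90/97, mR=90/41; mL+mR=5040/3977 → advance +1; mR−mL=12420/3977 → turn +1·90°
n=7: pose=(-10,-3,S); sL=45/41, sR=45/53; mL=-45/41, mR=45/53; mL+mR=-540/2173 → advance -1; mR−mL=4230/2173 → turn +1·90°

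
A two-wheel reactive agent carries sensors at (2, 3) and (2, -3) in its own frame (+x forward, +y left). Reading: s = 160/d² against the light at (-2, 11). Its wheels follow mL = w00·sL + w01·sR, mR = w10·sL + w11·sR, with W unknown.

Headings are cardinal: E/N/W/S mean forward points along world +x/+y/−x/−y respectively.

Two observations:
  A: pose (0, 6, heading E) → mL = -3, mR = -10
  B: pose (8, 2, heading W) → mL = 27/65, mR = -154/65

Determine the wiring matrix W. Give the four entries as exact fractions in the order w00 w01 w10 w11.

-1/2 1/2 -1 -1

obs A: pose=(0,6,E) → sL=8, sR=2, mL=-3, mR=-10
obs B: pose=(8,2,W) → sL=10/13, sR=8/5, mL=27/65, mR=-154/65
sensor matrix S = [[8, 2], [10/13, 8/5]]; det S = 732/65
solve [mL_A; mL_B] = S·[w00; w01] and [mR_A; mR_B] = S·[w10; w11]:
  w00 = -1/2, w01 = 1/2, w10 = -1, w11 = -1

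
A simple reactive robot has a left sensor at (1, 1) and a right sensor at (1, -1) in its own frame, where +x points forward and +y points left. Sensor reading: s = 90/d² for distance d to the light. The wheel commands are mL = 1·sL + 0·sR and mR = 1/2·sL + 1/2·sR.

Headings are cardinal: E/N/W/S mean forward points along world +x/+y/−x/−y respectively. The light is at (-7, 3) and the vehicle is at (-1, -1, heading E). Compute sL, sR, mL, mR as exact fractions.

left sensor world pos  = (0, 0); dL² = 58
right sensor world pos = (0, -2); dR² = 74
sL = 90/58 = 45/29
sR = 90/74 = 45/37
mL = 1·sL + 0·sR = 45/29
mR = 1/2·sL + 1/2·sR = 1485/1073

45/29 45/37 45/29 1485/1073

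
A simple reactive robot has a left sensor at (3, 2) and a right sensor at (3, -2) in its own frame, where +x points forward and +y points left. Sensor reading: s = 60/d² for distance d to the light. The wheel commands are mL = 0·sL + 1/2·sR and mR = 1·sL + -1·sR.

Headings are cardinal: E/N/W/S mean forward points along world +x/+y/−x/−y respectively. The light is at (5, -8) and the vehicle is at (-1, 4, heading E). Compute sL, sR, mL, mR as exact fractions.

left sensor world pos  = (2, 6); dL² = 205
right sensor world pos = (2, 2); dR² = 109
sL = 60/205 = 12/41
sR = 60/109 = 60/109
mL = 0·sL + 1/2·sR = 30/109
mR = 1·sL + -1·sR = -1152/4469

12/41 60/109 30/109 -1152/4469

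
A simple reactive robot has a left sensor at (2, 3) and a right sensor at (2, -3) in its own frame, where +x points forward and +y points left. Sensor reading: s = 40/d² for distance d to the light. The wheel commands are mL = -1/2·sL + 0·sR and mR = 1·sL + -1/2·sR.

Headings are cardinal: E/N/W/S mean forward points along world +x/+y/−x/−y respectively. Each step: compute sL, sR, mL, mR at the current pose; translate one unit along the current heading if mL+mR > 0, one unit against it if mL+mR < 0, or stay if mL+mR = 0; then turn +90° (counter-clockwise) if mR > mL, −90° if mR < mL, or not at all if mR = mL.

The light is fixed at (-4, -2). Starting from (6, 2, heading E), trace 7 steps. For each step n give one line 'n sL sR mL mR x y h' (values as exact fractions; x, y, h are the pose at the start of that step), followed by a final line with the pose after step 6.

n=0: pose=(6,2,E); sL=40/193, sR=8/29; mL=-20/193, mR=388/5597; mL+mR=-192/5597 → advance -1; mR−mL=968/5597 → turn +1·90°
n=1: pose=(5,2,N); sL=5/9, sR=2/9; mL=-5/18, mR=4/9; mL+mR=1/6 → advance +1; mR−mL=13/18 → turn +1·90°
n=2: pose=(5,3,W); sL=40/53, sR=40/113; mL=-20/53, mR=3460/5989; mL+mR=1200/5989 → advance +1; mR−mL=5720/5989 → turn +1·90°
n=3: pose=(4,3,S); sL=4/13, sR=20/17; mL=-2/13, mR=-62/221; mL+mR=-96/221 → advance -1; mR−mL=-28/221 → turn -1·90°
n=4: pose=(4,4,W); sL=8/9, sR=40/117; mL=-4/9, mR=28/39; mL+mR=32/117 → advance +1; mR−mL=136/117 → turn +1·90°
n=5: pose=(3,4,S); sL=10/29, sR=5/4; mL=-5/29, mR=-65/232; mL+mR=-105/232 → advance -1; mR−mL=-25/232 → turn -1·90°
n=6: pose=(3,5,W); sL=40/41, sR=8/25; mL=-20/41, mR=836/1025; mL+mR=336/1025 → advance +1; mR−mL=1336/1025 → turn +1·90°

0 40/193 8/29 -20/193 388/5597 6 2 E
1 5/9 2/9 -5/18 4/9 5 2 N
2 40/53 40/113 -20/53 3460/5989 5 3 W
3 4/13 20/17 -2/13 -62/221 4 3 S
4 8/9 40/117 -4/9 28/39 4 4 W
5 10/29 5/4 -5/29 -65/232 3 4 S
6 40/41 8/25 -20/41 836/1025 3 5 W
final 2 5 S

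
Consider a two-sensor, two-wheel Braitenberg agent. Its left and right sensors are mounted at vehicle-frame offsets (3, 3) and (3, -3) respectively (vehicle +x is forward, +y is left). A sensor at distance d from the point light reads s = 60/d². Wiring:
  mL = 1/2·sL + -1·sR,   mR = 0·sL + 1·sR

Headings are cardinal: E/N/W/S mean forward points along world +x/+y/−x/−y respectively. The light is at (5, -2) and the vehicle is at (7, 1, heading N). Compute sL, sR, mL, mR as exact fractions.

60/37 60/61 -390/2257 60/61

left sensor world pos  = (4, 4); dL² = 37
right sensor world pos = (10, 4); dR² = 61
sL = 60/37 = 60/37
sR = 60/61 = 60/61
mL = 1/2·sL + -1·sR = -390/2257
mR = 0·sL + 1·sR = 60/61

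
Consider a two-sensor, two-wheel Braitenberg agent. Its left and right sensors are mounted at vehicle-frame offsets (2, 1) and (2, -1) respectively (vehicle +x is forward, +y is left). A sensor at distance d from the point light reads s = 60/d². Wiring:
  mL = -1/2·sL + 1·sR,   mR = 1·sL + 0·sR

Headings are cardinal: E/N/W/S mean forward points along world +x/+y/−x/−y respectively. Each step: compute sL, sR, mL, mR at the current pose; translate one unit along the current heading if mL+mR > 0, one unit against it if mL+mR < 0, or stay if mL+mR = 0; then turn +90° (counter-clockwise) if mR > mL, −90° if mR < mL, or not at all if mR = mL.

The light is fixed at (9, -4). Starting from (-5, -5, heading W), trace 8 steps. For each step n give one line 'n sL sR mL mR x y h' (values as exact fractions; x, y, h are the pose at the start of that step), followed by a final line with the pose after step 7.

0 3/13 15/64 99/832 3/13 -5 -5 W
1 12/41 12/53 174/2173 12/41 -6 -5 S
2 6/17 30/89 243/1513 6/17 -6 -6 E
3 4/15 60/169 562/2535 4/15 -5 -6 N
4 3/13 15/64 99/832 3/13 -5 -5 W
5 12/41 12/53 174/2173 12/41 -6 -5 S
6 6/17 30/89 243/1513 6/17 -6 -6 E
7 4/15 60/169 562/2535 4/15 -5 -6 N
final -5 -5 W

n=0: pose=(-5,-5,W); sL=3/13, sR=15/64; mL=99/832, mR=3/13; mL+mR=291/832 → advance +1; mR−mL=93/832 → turn +1·90°
n=1: pose=(-6,-5,S); sL=12/41, sR=12/53; mL=174/2173, mR=12/41; mL+mR=810/2173 → advance +1; mR−mL=462/2173 → turn +1·90°
n=2: pose=(-6,-6,E); sL=6/17, sR=30/89; mL=243/1513, mR=6/17; mL+mR=777/1513 → advance +1; mR−mL=291/1513 → turn +1·90°
n=3: pose=(-5,-6,N); sL=4/15, sR=60/169; mL=562/2535, mR=4/15; mL+mR=1238/2535 → advance +1; mR−mL=38/845 → turn +1·90°
n=4: pose=(-5,-5,W); sL=3/13, sR=15/64; mL=99/832, mR=3/13; mL+mR=291/832 → advance +1; mR−mL=93/832 → turn +1·90°
n=5: pose=(-6,-5,S); sL=12/41, sR=12/53; mL=174/2173, mR=12/41; mL+mR=810/2173 → advance +1; mR−mL=462/2173 → turn +1·90°
n=6: pose=(-6,-6,E); sL=6/17, sR=30/89; mL=243/1513, mR=6/17; mL+mR=777/1513 → advance +1; mR−mL=291/1513 → turn +1·90°
n=7: pose=(-5,-6,N); sL=4/15, sR=60/169; mL=562/2535, mR=4/15; mL+mR=1238/2535 → advance +1; mR−mL=38/845 → turn +1·90°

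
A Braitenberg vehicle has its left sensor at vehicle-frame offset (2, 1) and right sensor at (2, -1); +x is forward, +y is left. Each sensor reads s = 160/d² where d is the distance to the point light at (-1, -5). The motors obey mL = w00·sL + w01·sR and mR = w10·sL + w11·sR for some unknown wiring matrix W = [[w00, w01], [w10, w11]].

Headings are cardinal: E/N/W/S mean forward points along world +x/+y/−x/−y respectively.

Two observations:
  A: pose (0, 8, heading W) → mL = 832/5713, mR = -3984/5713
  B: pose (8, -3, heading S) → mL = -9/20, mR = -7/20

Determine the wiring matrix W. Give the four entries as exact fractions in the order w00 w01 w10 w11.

obs A: pose=(0,8,W) → sL=32/29, sR=160/197, mL=832/5713, mR=-3984/5713
obs B: pose=(8,-3,S) → sL=8/5, sR=5/2, mL=-9/20, mR=-7/20
sensor matrix S = [[32/29, 160/197], [8/5, 5/2]]; det S = 8336/5713
solve [mL_A; mL_B] = S·[w00; w01] and [mR_A; mR_B] = S·[w10; w11]:
  w00 = 1/2, w01 = -1/2, w10 = -1, w11 = 1/2

1/2 -1/2 -1 1/2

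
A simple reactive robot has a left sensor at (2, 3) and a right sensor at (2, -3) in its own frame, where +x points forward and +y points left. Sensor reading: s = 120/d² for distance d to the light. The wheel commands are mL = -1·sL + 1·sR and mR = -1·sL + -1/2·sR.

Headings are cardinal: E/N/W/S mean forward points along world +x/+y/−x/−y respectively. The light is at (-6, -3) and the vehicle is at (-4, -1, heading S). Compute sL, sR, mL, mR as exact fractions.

24/5 120 576/5 -324/5

left sensor world pos  = (-1, -3); dL² = 25
right sensor world pos = (-7, -3); dR² = 1
sL = 120/25 = 24/5
sR = 120/1 = 120
mL = -1·sL + 1·sR = 576/5
mR = -1·sL + -1/2·sR = -324/5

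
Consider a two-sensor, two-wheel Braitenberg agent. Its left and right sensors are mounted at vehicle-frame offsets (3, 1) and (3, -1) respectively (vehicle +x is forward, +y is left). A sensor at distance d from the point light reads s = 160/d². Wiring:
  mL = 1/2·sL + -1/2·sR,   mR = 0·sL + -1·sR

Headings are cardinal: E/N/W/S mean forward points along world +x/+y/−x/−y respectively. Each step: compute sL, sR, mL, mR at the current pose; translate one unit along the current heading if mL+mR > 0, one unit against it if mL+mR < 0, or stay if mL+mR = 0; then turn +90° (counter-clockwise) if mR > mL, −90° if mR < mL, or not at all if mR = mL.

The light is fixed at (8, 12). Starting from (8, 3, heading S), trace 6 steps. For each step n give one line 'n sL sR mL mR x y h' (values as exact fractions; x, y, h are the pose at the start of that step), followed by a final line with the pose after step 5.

0 32/29 32/29 0 -32/29 8 3 S
1 16/9 80/29 -128/261 -80/29 8 4 W
2 32/5 160/29 64/145 -160/29 9 4 N
3 2 40/29 9/29 -40/29 9 3 E
4 32/29 32/29 0 -32/29 8 3 S
5 16/9 80/29 -128/261 -80/29 8 4 W
final 9 4 N

n=0: pose=(8,3,S); sL=32/29, sR=32/29; mL=0, mR=-32/29; mL+mR=-32/29 → advance -1; mR−mL=-32/29 → turn -1·90°
n=1: pose=(8,4,W); sL=16/9, sR=80/29; mL=-128/261, mR=-80/29; mL+mR=-848/261 → advance -1; mR−mL=-592/261 → turn -1·90°
n=2: pose=(9,4,N); sL=32/5, sR=160/29; mL=64/145, mR=-160/29; mL+mR=-736/145 → advance -1; mR−mL=-864/145 → turn -1·90°
n=3: pose=(9,3,E); sL=2, sR=40/29; mL=9/29, mR=-40/29; mL+mR=-31/29 → advance -1; mR−mL=-49/29 → turn -1·90°
n=4: pose=(8,3,S); sL=32/29, sR=32/29; mL=0, mR=-32/29; mL+mR=-32/29 → advance -1; mR−mL=-32/29 → turn -1·90°
n=5: pose=(8,4,W); sL=16/9, sR=80/29; mL=-128/261, mR=-80/29; mL+mR=-848/261 → advance -1; mR−mL=-592/261 → turn -1·90°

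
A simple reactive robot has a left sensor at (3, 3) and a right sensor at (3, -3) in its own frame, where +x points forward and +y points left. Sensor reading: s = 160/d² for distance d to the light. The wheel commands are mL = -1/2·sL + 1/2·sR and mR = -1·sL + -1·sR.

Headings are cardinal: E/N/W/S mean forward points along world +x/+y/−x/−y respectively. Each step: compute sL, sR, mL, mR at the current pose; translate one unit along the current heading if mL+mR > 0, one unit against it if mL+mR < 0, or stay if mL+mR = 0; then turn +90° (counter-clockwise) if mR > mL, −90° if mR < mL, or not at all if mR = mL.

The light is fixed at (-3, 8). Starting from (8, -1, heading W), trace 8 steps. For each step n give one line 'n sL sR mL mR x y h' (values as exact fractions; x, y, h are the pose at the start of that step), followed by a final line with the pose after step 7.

0 10/13 8/5 27/65 -154/65 8 -1 W
1 160/117 160/261 -1280/3393 -2240/1131 9 -1 N
2 80/137 80/197 -2400/26989 -26720/26989 9 -2 E
3 32/73 160/233 2112/17009 -19136/17009 8 -2 S
4 10/13 8/5 27/65 -154/65 8 -1 W
5 160/117 160/261 -1280/3393 -2240/1131 9 -1 N
6 80/137 80/197 -2400/26989 -26720/26989 9 -2 E
7 32/73 160/233 2112/17009 -19136/17009 8 -2 S
final 8 -1 W

n=0: pose=(8,-1,W); sL=10/13, sR=8/5; mL=27/65, mR=-154/65; mL+mR=-127/65 → advance -1; mR−mL=-181/65 → turn -1·90°
n=1: pose=(9,-1,N); sL=160/117, sR=160/261; mL=-1280/3393, mR=-2240/1131; mL+mR=-8000/3393 → advance -1; mR−mL=-5440/3393 → turn -1·90°
n=2: pose=(9,-2,E); sL=80/137, sR=80/197; mL=-2400/26989, mR=-26720/26989; mL+mR=-29120/26989 → advance -1; mR−mL=-24320/26989 → turn -1·90°
n=3: pose=(8,-2,S); sL=32/73, sR=160/233; mL=2112/17009, mR=-19136/17009; mL+mR=-17024/17009 → advance -1; mR−mL=-21248/17009 → turn -1·90°
n=4: pose=(8,-1,W); sL=10/13, sR=8/5; mL=27/65, mR=-154/65; mL+mR=-127/65 → advance -1; mR−mL=-181/65 → turn -1·90°
n=5: pose=(9,-1,N); sL=160/117, sR=160/261; mL=-1280/3393, mR=-2240/1131; mL+mR=-8000/3393 → advance -1; mR−mL=-5440/3393 → turn -1·90°
n=6: pose=(9,-2,E); sL=80/137, sR=80/197; mL=-2400/26989, mR=-26720/26989; mL+mR=-29120/26989 → advance -1; mR−mL=-24320/26989 → turn -1·90°
n=7: pose=(8,-2,S); sL=32/73, sR=160/233; mL=2112/17009, mR=-19136/17009; mL+mR=-17024/17009 → advance -1; mR−mL=-21248/17009 → turn -1·90°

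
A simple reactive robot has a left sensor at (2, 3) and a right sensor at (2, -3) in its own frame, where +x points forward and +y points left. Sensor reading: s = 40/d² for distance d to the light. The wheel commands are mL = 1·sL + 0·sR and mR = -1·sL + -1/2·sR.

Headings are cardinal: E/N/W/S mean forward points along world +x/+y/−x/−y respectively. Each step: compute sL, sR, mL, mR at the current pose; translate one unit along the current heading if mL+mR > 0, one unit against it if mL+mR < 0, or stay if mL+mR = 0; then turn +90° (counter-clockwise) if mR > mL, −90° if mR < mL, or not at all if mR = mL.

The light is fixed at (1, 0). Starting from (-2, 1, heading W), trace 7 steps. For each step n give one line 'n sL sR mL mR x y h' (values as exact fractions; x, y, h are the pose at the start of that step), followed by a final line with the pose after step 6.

0 40/29 40/41 40/29 -2220/1189 -2 1 W
1 20/17 4 20/17 -54/17 -1 1 N
2 40/9 40/9 40/9 -20/3 -1 0 E
3 10 1 10 -21/2 -2 0 S
4 40/29 40/41 40/29 -2220/1189 -2 1 W
5 20/17 4 20/17 -54/17 -1 1 N
6 40/9 40/9 40/9 -20/3 -1 0 E
final -2 0 S

n=0: pose=(-2,1,W); sL=40/29, sR=40/41; mL=40/29, mR=-2220/1189; mL+mR=-20/41 → advance -1; mR−mL=-3860/1189 → turn -1·90°
n=1: pose=(-1,1,N); sL=20/17, sR=4; mL=20/17, mR=-54/17; mL+mR=-2 → advance -1; mR−mL=-74/17 → turn -1·90°
n=2: pose=(-1,0,E); sL=40/9, sR=40/9; mL=40/9, mR=-20/3; mL+mR=-20/9 → advance -1; mR−mL=-100/9 → turn -1·90°
n=3: pose=(-2,0,S); sL=10, sR=1; mL=10, mR=-21/2; mL+mR=-1/2 → advance -1; mR−mL=-41/2 → turn -1·90°
n=4: pose=(-2,1,W); sL=40/29, sR=40/41; mL=40/29, mR=-2220/1189; mL+mR=-20/41 → advance -1; mR−mL=-3860/1189 → turn -1·90°
n=5: pose=(-1,1,N); sL=20/17, sR=4; mL=20/17, mR=-54/17; mL+mR=-2 → advance -1; mR−mL=-74/17 → turn -1·90°
n=6: pose=(-1,0,E); sL=40/9, sR=40/9; mL=40/9, mR=-20/3; mL+mR=-20/9 → advance -1; mR−mL=-100/9 → turn -1·90°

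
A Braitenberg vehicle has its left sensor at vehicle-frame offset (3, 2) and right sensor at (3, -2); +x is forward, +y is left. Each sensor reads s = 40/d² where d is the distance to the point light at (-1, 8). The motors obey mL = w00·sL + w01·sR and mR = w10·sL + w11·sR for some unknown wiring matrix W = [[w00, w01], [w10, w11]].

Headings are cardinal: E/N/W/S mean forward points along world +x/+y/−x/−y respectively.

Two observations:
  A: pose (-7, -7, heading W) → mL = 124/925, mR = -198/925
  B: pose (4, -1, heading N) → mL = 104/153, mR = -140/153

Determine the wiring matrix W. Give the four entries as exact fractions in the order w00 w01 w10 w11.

obs A: pose=(-7,-7,W) → sL=4/37, sR=4/25, mL=124/925, mR=-198/925
obs B: pose=(4,-1,N) → sL=8/9, sR=8/17, mL=104/153, mR=-140/153
sensor matrix S = [[4/37, 4/25], [8/9, 8/17]]; det S = -12928/141525
solve [mL_A; mL_B] = S·[w00; w01] and [mR_A; mR_B] = S·[w10; w11]:
  w00 = 1/2, w01 = 1/2, w10 = -1/2, w11 = -1

1/2 1/2 -1/2 -1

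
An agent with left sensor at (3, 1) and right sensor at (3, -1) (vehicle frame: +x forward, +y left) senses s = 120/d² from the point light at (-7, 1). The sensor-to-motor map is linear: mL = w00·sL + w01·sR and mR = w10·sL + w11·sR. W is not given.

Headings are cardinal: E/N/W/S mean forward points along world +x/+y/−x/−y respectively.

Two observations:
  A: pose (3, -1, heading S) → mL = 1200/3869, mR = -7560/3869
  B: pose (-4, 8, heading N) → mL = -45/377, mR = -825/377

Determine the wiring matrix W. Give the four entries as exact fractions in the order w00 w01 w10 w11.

obs A: pose=(3,-1,S) → sL=60/73, sR=60/53, mL=1200/3869, mR=-7560/3869
obs B: pose=(-4,8,N) → sL=15/13, sR=30/29, mL=-45/377, mR=-825/377
sensor matrix S = [[60/73, 60/53], [15/13, 30/29]]; det S = -665100/1458613
solve [mL_A; mL_B] = S·[w00; w01] and [mR_A; mR_B] = S·[w10; w11]:
  w00 = -1, w01 = 1, w10 = -1, w11 = -1

-1 1 -1 -1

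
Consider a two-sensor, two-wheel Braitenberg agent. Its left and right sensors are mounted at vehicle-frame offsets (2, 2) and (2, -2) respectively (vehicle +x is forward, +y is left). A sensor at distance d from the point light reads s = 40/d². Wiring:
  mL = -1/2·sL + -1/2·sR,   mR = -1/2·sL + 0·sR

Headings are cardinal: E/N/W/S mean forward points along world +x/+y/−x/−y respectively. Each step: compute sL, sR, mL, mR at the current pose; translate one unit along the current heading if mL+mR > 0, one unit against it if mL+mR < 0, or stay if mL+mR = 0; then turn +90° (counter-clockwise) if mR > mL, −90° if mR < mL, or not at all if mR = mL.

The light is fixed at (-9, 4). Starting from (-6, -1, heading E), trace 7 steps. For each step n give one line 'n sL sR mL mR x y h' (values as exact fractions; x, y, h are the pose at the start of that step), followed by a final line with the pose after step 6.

n=0: pose=(-6,-1,E); sL=20/17, sR=20/37; mL=-540/629, mR=-10/17; mL+mR=-910/629 → advance -1; mR−mL=10/37 → turn +1·90°
n=1: pose=(-7,-1,N); sL=40/9, sR=8/5; mL=-136/45, mR=-20/9; mL+mR=-236/45 → advance -1; mR−mL=4/5 → turn +1·90°
n=2: pose=(-7,-2,W); sL=5/8, sR=5/2; mL=-25/16, mR=-5/16; mL+mR=-15/8 → advance -1; mR−mL=5/4 → turn +1·90°
n=3: pose=(-6,-2,S); sL=40/89, sR=8/13; mL=-616/1157, mR=-20/89; mL+mR=-876/1157 → advance -1; mR−mL=4/13 → turn +1·90°
n=4: pose=(-6,-1,E); sL=20/17, sR=20/37; mL=-540/629, mR=-10/17; mL+mR=-910/629 → advance -1; mR−mL=10/37 → turn +1·90°
n=5: pose=(-7,-1,N); sL=40/9, sR=8/5; mL=-136/45, mR=-20/9; mL+mR=-236/45 → advance -1; mR−mL=4/5 → turn +1·90°
n=6: pose=(-7,-2,W); sL=5/8, sR=5/2; mL=-25/16, mR=-5/16; mL+mR=-15/8 → advance -1; mR−mL=5/4 → turn +1·90°

0 20/17 20/37 -540/629 -10/17 -6 -1 E
1 40/9 8/5 -136/45 -20/9 -7 -1 N
2 5/8 5/2 -25/16 -5/16 -7 -2 W
3 40/89 8/13 -616/1157 -20/89 -6 -2 S
4 20/17 20/37 -540/629 -10/17 -6 -1 E
5 40/9 8/5 -136/45 -20/9 -7 -1 N
6 5/8 5/2 -25/16 -5/16 -7 -2 W
final -6 -2 S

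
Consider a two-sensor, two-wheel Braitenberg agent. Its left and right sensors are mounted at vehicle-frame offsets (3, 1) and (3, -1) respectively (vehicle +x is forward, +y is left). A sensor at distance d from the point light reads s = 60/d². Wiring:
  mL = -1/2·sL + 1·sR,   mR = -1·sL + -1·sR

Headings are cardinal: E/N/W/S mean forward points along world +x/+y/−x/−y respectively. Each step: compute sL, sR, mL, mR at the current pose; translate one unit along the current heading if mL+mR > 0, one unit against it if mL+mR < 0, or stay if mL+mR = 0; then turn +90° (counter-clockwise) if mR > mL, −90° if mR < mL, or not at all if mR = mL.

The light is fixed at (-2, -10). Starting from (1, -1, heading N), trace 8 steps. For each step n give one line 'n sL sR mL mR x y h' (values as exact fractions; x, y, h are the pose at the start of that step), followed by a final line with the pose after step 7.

0 15/37 3/8 51/296 -231/296 1 -1 N
1 20/39 12/17 298/663 -808/663 1 -2 E
2 30/17 30/13 315/221 -900/221 0 -2 S
3 12/13 60/101 174/1313 -1992/1313 0 -1 W
4 15/37 3/8 51/296 -231/296 1 -1 N
5 20/39 12/17 298/663 -808/663 1 -2 E
6 30/17 30/13 315/221 -900/221 0 -2 S
7 12/13 60/101 174/1313 -1992/1313 0 -1 W
final 1 -1 N

n=0: pose=(1,-1,N); sL=15/37, sR=3/8; mL=51/296, mR=-231/296; mL+mR=-45/74 → advance -1; mR−mL=-141/148 → turn -1·90°
n=1: pose=(1,-2,E); sL=20/39, sR=12/17; mL=298/663, mR=-808/663; mL+mR=-10/13 → advance -1; mR−mL=-1106/663 → turn -1·90°
n=2: pose=(0,-2,S); sL=30/17, sR=30/13; mL=315/221, mR=-900/221; mL+mR=-45/17 → advance -1; mR−mL=-1215/221 → turn -1·90°
n=3: pose=(0,-1,W); sL=12/13, sR=60/101; mL=174/1313, mR=-1992/1313; mL+mR=-18/13 → advance -1; mR−mL=-2166/1313 → turn -1·90°
n=4: pose=(1,-1,N); sL=15/37, sR=3/8; mL=51/296, mR=-231/296; mL+mR=-45/74 → advance -1; mR−mL=-141/148 → turn -1·90°
n=5: pose=(1,-2,E); sL=20/39, sR=12/17; mL=298/663, mR=-808/663; mL+mR=-10/13 → advance -1; mR−mL=-1106/663 → turn -1·90°
n=6: pose=(0,-2,S); sL=30/17, sR=30/13; mL=315/221, mR=-900/221; mL+mR=-45/17 → advance -1; mR−mL=-1215/221 → turn -1·90°
n=7: pose=(0,-1,W); sL=12/13, sR=60/101; mL=174/1313, mR=-1992/1313; mL+mR=-18/13 → advance -1; mR−mL=-2166/1313 → turn -1·90°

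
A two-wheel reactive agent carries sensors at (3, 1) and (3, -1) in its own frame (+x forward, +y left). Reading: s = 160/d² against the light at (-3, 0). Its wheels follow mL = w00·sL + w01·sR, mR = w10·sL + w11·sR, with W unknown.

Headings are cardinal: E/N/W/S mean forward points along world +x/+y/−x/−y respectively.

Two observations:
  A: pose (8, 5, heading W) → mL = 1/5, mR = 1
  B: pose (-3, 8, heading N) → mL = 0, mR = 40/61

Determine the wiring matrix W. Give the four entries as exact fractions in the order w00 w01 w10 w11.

obs A: pose=(8,5,W) → sL=2, sR=8/5, mL=1/5, mR=1
obs B: pose=(-3,8,N) → sL=80/61, sR=80/61, mL=0, mR=40/61
sensor matrix S = [[2, 8/5], [80/61, 80/61]]; det S = 32/61
solve [mL_A; mL_B] = S·[w00; w01] and [mR_A; mR_B] = S·[w10; w11]:
  w00 = 1/2, w01 = -1/2, w10 = 1/2, w11 = 0

1/2 -1/2 1/2 0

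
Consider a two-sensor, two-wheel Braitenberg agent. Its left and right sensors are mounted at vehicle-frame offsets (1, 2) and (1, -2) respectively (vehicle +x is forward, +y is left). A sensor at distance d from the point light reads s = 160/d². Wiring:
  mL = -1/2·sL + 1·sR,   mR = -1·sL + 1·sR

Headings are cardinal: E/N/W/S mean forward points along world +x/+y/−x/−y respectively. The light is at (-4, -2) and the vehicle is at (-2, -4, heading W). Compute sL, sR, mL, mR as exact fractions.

left sensor world pos  = (-3, -6); dL² = 17
right sensor world pos = (-3, -2); dR² = 1
sL = 160/17 = 160/17
sR = 160/1 = 160
mL = -1/2·sL + 1·sR = 2640/17
mR = -1·sL + 1·sR = 2560/17

160/17 160 2640/17 2560/17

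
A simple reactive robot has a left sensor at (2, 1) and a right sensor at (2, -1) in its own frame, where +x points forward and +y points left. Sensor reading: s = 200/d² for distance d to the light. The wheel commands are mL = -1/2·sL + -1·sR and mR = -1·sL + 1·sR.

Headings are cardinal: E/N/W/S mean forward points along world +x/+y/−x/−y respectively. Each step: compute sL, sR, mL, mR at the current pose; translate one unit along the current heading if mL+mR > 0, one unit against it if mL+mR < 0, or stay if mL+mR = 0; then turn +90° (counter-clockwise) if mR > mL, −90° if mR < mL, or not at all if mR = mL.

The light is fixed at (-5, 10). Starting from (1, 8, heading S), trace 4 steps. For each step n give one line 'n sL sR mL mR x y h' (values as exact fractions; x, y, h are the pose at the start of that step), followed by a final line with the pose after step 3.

n=0: pose=(1,8,S); sL=40/13, sR=200/41; mL=-3420/533, mR=960/533; mL+mR=-60/13 → advance -1; mR−mL=4380/533 → turn +1·90°
n=1: pose=(1,9,E); sL=25/8, sR=50/17; mL=-1225/272, mR=-25/136; mL+mR=-75/16 → advance -1; mR−mL=1175/272 → turn +1·90°
n=2: pose=(0,9,N); sL=200/17, sR=200/37; mL=-7100/629, mR=-4000/629; mL+mR=-300/17 → advance -1; mR−mL=3100/629 → turn +1·90°
n=3: pose=(0,8,W); sL=100/9, sR=20; mL=-230/9, mR=80/9; mL+mR=-50/3 → advance -1; mR−mL=310/9 → turn +1·90°

0 40/13 200/41 -3420/533 960/533 1 8 S
1 25/8 50/17 -1225/272 -25/136 1 9 E
2 200/17 200/37 -7100/629 -4000/629 0 9 N
3 100/9 20 -230/9 80/9 0 8 W
final 1 8 S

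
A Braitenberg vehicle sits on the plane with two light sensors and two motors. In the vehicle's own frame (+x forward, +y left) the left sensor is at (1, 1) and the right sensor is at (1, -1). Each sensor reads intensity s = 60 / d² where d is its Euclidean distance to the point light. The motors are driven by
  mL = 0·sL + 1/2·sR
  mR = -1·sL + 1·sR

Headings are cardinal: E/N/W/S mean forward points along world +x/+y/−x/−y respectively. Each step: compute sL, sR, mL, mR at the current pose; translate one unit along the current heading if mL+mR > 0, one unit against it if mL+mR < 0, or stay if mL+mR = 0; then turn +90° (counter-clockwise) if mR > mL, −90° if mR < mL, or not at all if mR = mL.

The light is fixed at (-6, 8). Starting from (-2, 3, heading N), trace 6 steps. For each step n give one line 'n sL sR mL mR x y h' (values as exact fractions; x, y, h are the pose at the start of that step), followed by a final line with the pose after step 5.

n=0: pose=(-2,3,N); sL=12/5, sR=60/41; mL=30/41, mR=-192/205; mL+mR=-42/205 → advance -1; mR−mL=-342/205 → turn -1·90°
n=1: pose=(-2,2,E); sL=6/5, sR=30/37; mL=15/37, mR=-72/185; mL+mR=3/185 → advance +1; mR−mL=-147/185 → turn -1·90°
n=2: pose=(-1,2,S); sL=12/17, sR=12/13; mL=6/13, mR=48/221; mL+mR=150/221 → advance +1; mR−mL=-54/221 → turn -1·90°
n=3: pose=(-1,1,W); sL=3/4, sR=15/13; mL=15/26, mR=21/52; mL+mR=51/52 → advance +1; mR−mL=-9/52 → turn -1·90°
n=4: pose=(-2,1,N); sL=4/3, sR=60/61; mL=30/61, mR=-64/183; mL+mR=26/183 → advance +1; mR−mL=-154/183 → turn -1·90°
n=5: pose=(-2,2,E); sL=6/5, sR=30/37; mL=15/37, mR=-72/185; mL+mR=3/185 → advance +1; mR−mL=-147/185 → turn -1·90°

0 12/5 60/41 30/41 -192/205 -2 3 N
1 6/5 30/37 15/37 -72/185 -2 2 E
2 12/17 12/13 6/13 48/221 -1 2 S
3 3/4 15/13 15/26 21/52 -1 1 W
4 4/3 60/61 30/61 -64/183 -2 1 N
5 6/5 30/37 15/37 -72/185 -2 2 E
final -1 2 S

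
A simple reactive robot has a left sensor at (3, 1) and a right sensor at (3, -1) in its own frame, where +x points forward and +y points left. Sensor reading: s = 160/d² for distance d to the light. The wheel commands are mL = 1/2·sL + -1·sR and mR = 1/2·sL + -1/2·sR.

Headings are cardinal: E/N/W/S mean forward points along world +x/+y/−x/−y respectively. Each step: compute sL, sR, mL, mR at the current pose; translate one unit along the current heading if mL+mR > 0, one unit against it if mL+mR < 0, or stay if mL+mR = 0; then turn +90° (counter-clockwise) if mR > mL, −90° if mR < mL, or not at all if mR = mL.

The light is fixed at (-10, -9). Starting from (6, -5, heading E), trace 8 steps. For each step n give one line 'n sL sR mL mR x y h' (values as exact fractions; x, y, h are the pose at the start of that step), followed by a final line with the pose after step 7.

0 80/193 16/37 -1608/7141 -64/7141 6 -5 E
1 32/49 32/61 -592/2989 192/2989 5 -5 N
2 40/37 1 -17/37 3/74 5 -6 W
3 160/289 32/45 -5648/13005 -1024/13005 6 -6 S
4 80/193 16/37 -1608/7141 -64/7141 6 -5 E
5 32/49 32/61 -592/2989 192/2989 5 -5 N
6 40/37 1 -17/37 3/74 5 -6 W
7 160/289 32/45 -5648/13005 -1024/13005 6 -6 S
final 6 -5 E

n=0: pose=(6,-5,E); sL=80/193, sR=16/37; mL=-1608/7141, mR=-64/7141; mL+mR=-1672/7141 → advance -1; mR−mL=8/37 → turn +1·90°
n=1: pose=(5,-5,N); sL=32/49, sR=32/61; mL=-592/2989, mR=192/2989; mL+mR=-400/2989 → advance -1; mR−mL=16/61 → turn +1·90°
n=2: pose=(5,-6,W); sL=40/37, sR=1; mL=-17/37, mR=3/74; mL+mR=-31/74 → advance -1; mR−mL=1/2 → turn +1·90°
n=3: pose=(6,-6,S); sL=160/289, sR=32/45; mL=-5648/13005, mR=-1024/13005; mL+mR=-2224/4335 → advance -1; mR−mL=16/45 → turn +1·90°
n=4: pose=(6,-5,E); sL=80/193, sR=16/37; mL=-1608/7141, mR=-64/7141; mL+mR=-1672/7141 → advance -1; mR−mL=8/37 → turn +1·90°
n=5: pose=(5,-5,N); sL=32/49, sR=32/61; mL=-592/2989, mR=192/2989; mL+mR=-400/2989 → advance -1; mR−mL=16/61 → turn +1·90°
n=6: pose=(5,-6,W); sL=40/37, sR=1; mL=-17/37, mR=3/74; mL+mR=-31/74 → advance -1; mR−mL=1/2 → turn +1·90°
n=7: pose=(6,-6,S); sL=160/289, sR=32/45; mL=-5648/13005, mR=-1024/13005; mL+mR=-2224/4335 → advance -1; mR−mL=16/45 → turn +1·90°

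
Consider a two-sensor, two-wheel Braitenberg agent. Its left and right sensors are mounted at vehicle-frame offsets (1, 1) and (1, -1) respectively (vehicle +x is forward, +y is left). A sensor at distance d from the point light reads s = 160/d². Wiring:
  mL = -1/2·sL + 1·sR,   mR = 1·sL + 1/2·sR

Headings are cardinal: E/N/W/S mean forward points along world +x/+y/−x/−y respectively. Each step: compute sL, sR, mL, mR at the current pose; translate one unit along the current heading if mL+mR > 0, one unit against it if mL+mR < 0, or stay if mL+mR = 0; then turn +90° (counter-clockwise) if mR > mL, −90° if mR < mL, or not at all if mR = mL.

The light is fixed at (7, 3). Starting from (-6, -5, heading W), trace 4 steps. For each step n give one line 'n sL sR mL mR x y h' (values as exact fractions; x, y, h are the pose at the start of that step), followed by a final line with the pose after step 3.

n=0: pose=(-6,-5,W); sL=160/277, sR=32/49; mL=4944/13573, mR=12272/13573; mL+mR=17216/13573 → advance +1; mR−mL=7328/13573 → turn +1·90°
n=1: pose=(-7,-5,S); sL=16/25, sR=80/153; mL=776/3825, mR=3448/3825; mL+mR=1408/1275 → advance +1; mR−mL=2672/3825 → turn +1·90°
n=2: pose=(-7,-6,E); sL=160/233, sR=160/269; mL=15760/62677, mR=61680/62677; mL+mR=77440/62677 → advance +1; mR−mL=45920/62677 → turn +1·90°
n=3: pose=(-6,-6,N); sL=8/13, sR=10/13; mL=6/13, mR=1; mL+mR=19/13 → advance +1; mR−mL=7/13 → turn +1·90°

0 160/277 32/49 4944/13573 12272/13573 -6 -5 W
1 16/25 80/153 776/3825 3448/3825 -7 -5 S
2 160/233 160/269 15760/62677 61680/62677 -7 -6 E
3 8/13 10/13 6/13 1 -6 -6 N
final -6 -5 W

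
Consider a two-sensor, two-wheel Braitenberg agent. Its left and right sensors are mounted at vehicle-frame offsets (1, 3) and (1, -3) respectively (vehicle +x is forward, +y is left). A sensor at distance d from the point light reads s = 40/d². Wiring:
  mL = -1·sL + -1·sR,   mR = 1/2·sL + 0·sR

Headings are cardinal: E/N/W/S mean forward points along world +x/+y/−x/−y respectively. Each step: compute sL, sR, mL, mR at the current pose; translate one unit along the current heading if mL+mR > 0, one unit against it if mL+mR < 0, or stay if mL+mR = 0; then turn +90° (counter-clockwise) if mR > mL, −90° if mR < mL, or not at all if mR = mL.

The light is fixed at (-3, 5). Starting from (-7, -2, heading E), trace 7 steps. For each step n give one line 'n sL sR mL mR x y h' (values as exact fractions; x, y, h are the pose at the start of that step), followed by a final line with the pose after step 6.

0 8/5 40/109 -1072/545 4/5 -7 -2 E
1 2/5 1 -7/5 1/5 -8 -2 N
2 40/157 40/61 -8720/9577 20/157 -8 -3 W
3 20/41 4/13 -424/533 10/41 -7 -3 S
4 8/5 40/109 -1072/545 4/5 -7 -2 E
5 2/5 1 -7/5 1/5 -8 -2 N
6 40/157 40/61 -8720/9577 20/157 -8 -3 W
final -7 -3 S

n=0: pose=(-7,-2,E); sL=8/5, sR=40/109; mL=-1072/545, mR=4/5; mL+mR=-636/545 → advance -1; mR−mL=1508/545 → turn +1·90°
n=1: pose=(-8,-2,N); sL=2/5, sR=1; mL=-7/5, mR=1/5; mL+mR=-6/5 → advance -1; mR−mL=8/5 → turn +1·90°
n=2: pose=(-8,-3,W); sL=40/157, sR=40/61; mL=-8720/9577, mR=20/157; mL+mR=-7500/9577 → advance -1; mR−mL=9940/9577 → turn +1·90°
n=3: pose=(-7,-3,S); sL=20/41, sR=4/13; mL=-424/533, mR=10/41; mL+mR=-294/533 → advance -1; mR−mL=554/533 → turn +1·90°
n=4: pose=(-7,-2,E); sL=8/5, sR=40/109; mL=-1072/545, mR=4/5; mL+mR=-636/545 → advance -1; mR−mL=1508/545 → turn +1·90°
n=5: pose=(-8,-2,N); sL=2/5, sR=1; mL=-7/5, mR=1/5; mL+mR=-6/5 → advance -1; mR−mL=8/5 → turn +1·90°
n=6: pose=(-8,-3,W); sL=40/157, sR=40/61; mL=-8720/9577, mR=20/157; mL+mR=-7500/9577 → advance -1; mR−mL=9940/9577 → turn +1·90°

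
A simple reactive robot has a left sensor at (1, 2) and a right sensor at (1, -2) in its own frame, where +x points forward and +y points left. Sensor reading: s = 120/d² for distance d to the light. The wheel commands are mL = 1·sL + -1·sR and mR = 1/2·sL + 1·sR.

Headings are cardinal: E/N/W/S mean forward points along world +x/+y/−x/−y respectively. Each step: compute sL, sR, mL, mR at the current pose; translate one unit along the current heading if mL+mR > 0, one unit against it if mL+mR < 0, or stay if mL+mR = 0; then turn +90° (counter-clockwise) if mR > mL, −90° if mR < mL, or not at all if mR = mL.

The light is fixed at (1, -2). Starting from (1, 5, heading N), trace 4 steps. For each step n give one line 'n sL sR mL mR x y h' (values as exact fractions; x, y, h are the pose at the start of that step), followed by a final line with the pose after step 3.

0 30/17 30/17 0 45/17 1 5 N
1 120/37 120/101 7680/3737 10500/3737 1 6 W
2 12/5 60/29 48/145 474/145 0 6 S
3 40/27 24/5 -448/135 748/135 0 5 E
final 1 5 N

n=0: pose=(1,5,N); sL=30/17, sR=30/17; mL=0, mR=45/17; mL+mR=45/17 → advance +1; mR−mL=45/17 → turn +1·90°
n=1: pose=(1,6,W); sL=120/37, sR=120/101; mL=7680/3737, mR=10500/3737; mL+mR=180/37 → advance +1; mR−mL=2820/3737 → turn +1·90°
n=2: pose=(0,6,S); sL=12/5, sR=60/29; mL=48/145, mR=474/145; mL+mR=18/5 → advance +1; mR−mL=426/145 → turn +1·90°
n=3: pose=(0,5,E); sL=40/27, sR=24/5; mL=-448/135, mR=748/135; mL+mR=20/9 → advance +1; mR−mL=1196/135 → turn +1·90°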